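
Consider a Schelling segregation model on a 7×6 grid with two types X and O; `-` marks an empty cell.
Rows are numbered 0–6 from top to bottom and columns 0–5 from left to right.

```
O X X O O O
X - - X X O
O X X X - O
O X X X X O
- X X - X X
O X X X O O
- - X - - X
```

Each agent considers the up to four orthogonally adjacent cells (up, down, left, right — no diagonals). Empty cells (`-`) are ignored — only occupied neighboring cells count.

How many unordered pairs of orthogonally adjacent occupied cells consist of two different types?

Scan each occupied cell's neighbors to the right and below so each pair is counted once.
Row 0: O(0,0)–X(0,1)≠ O(0,0)–X(1,0)≠ X(0,1)–X(0,2)= X(0,2)–O(0,3)≠ O(0,3)–O(0,4)= O(0,3)–X(1,3)≠ O(0,4)–O(0,5)= O(0,4)–X(1,4)≠ O(0,5)–O(1,5)=  → 5/9 unlike.
Row 1: X(1,0)–O(2,0)≠ X(1,3)–X(1,4)= X(1,3)–X(2,3)= X(1,4)–O(1,5)≠ O(1,5)–O(2,5)=  → 2/5 unlike.
Row 2: O(2,0)–X(2,1)≠ O(2,0)–O(3,0)= X(2,1)–X(2,2)= X(2,1)–X(3,1)= X(2,2)–X(2,3)= X(2,2)–X(3,2)= X(2,3)–X(3,3)= O(2,5)–O(3,5)=  → 1/8 unlike.
Row 3: O(3,0)–X(3,1)≠ X(3,1)–X(3,2)= X(3,1)–X(4,1)= X(3,2)–X(3,3)= X(3,2)–X(4,2)= X(3,3)–X(3,4)= X(3,4)–O(3,5)≠ X(3,4)–X(4,4)= O(3,5)–X(4,5)≠  → 3/9 unlike.
Row 4: X(4,1)–X(4,2)= X(4,1)–X(5,1)= X(4,2)–X(5,2)= X(4,4)–X(4,5)= X(4,4)–O(5,4)≠ X(4,5)–O(5,5)≠  → 2/6 unlike.
Row 5: O(5,0)–X(5,1)≠ X(5,1)–X(5,2)= X(5,2)–X(5,3)= X(5,2)–X(6,2)= X(5,3)–O(5,4)≠ O(5,4)–O(5,5)= O(5,5)–X(6,5)≠  → 3/7 unlike.
Total adjacent occupied pairs: 44; unlike-type pairs: 16.

16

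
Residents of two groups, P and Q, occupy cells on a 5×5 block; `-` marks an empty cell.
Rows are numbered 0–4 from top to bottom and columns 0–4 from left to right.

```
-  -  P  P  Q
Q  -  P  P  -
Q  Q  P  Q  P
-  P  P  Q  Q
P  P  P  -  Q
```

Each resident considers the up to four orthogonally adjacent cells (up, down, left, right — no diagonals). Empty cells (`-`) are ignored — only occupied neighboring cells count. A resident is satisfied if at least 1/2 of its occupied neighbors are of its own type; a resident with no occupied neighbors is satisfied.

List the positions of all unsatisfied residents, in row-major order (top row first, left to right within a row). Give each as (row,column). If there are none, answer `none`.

(0,2)P 2/2 ✓
(0,3)P 2/3 ✓
(0,4)Q 0/1 ✗
(1,0)Q 1/1 ✓
(1,2)P 3/3 ✓
(1,3)P 2/3 ✓
(2,0)Q 2/2 ✓
(2,1)Q 1/3 ✗
(2,2)P 2/4 ✓
(2,3)Q 1/4 ✗
(2,4)P 0/2 ✗
(3,1)P 2/3 ✓
(3,2)P 3/4 ✓
(3,3)Q 2/3 ✓
(3,4)Q 2/3 ✓
(4,0)P 1/1 ✓
(4,1)P 3/3 ✓
(4,2)P 2/2 ✓
(4,4)Q 1/1 ✓

(0,4), (2,1), (2,3), (2,4)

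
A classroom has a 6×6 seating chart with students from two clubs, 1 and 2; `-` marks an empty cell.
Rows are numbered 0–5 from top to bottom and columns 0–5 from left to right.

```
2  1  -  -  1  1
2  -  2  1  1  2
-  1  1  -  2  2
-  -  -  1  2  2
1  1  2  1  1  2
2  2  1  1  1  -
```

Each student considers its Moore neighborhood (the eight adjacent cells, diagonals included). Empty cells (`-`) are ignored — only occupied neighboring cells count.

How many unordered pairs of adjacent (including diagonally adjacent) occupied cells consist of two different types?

30

Scan each occupied cell's neighbors to the right and below (and the two forward diagonals) so each pair is counted once.
Row 0: 2(0,0)–1(0,1)≠ 2(0,0)–2(1,0)= 1(0,1)–2(1,2)≠ 1(0,1)–2(1,0)≠ 1(0,4)–1(0,5)= 1(0,4)–1(1,4)= 1(0,4)–2(1,5)≠ 1(0,4)–1(1,3)= 1(0,5)–2(1,5)≠ 1(0,5)–1(1,4)=  → 5/10 unlike.
Row 1: 2(1,0)–1(2,1)≠ 2(1,2)–1(1,3)≠ 2(1,2)–1(2,2)≠ 2(1,2)–1(2,1)≠ 1(1,3)–1(1,4)= 1(1,3)–2(2,4)≠ 1(1,3)–1(2,2)= 1(1,4)–2(1,5)≠ 1(1,4)–2(2,4)≠ 1(1,4)–2(2,5)≠ 2(1,5)–2(2,5)= 2(1,5)–2(2,4)=  → 8/12 unlike.
Row 2: 1(2,1)–1(2,2)= 1(2,2)–1(3,3)= 2(2,4)–2(2,5)= 2(2,4)–2(3,4)= 2(2,4)–2(3,5)= 2(2,4)–1(3,3)≠ 2(2,5)–2(3,5)= 2(2,5)–2(3,4)=  → 1/8 unlike.
Row 3: 1(3,3)–2(3,4)≠ 1(3,3)–1(4,3)= 1(3,3)–1(4,4)= 1(3,3)–2(4,2)≠ 2(3,4)–2(3,5)= 2(3,4)–1(4,4)≠ 2(3,4)–2(4,5)= 2(3,4)–1(4,3)≠ 2(3,5)–2(4,5)= 2(3,5)–1(4,4)≠  → 5/10 unlike.
Row 4: 1(4,0)–1(4,1)= 1(4,0)–2(5,0)≠ 1(4,0)–2(5,1)≠ 1(4,1)–2(4,2)≠ 1(4,1)–2(5,1)≠ 1(4,1)–1(5,2)= 1(4,1)–2(5,0)≠ 2(4,2)–1(4,3)≠ 2(4,2)–1(5,2)≠ 2(4,2)–1(5,3)≠ 2(4,2)–2(5,1)= 1(4,3)–1(4,4)= 1(4,3)–1(5,3)= 1(4,3)–1(5,4)= 1(4,3)–1(5,2)= 1(4,4)–2(4,5)≠ 1(4,4)–1(5,4)= 1(4,4)–1(5,3)= 2(4,5)–1(5,4)≠  → 10/19 unlike.
Row 5: 2(5,0)–2(5,1)= 2(5,1)–1(5,2)≠ 1(5,2)–1(5,3)= 1(5,3)–1(5,4)=  → 1/4 unlike.
Total adjacent occupied pairs: 63; unlike-type pairs: 30.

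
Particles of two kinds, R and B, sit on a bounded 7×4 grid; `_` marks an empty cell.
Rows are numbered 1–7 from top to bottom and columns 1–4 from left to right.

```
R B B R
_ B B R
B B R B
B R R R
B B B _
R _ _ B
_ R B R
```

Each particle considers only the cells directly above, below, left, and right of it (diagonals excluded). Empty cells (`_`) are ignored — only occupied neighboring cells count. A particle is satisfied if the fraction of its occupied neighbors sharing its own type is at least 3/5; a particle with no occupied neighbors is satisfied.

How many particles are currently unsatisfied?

(1,1)R 0/1 not
(1,2)B 2/3 satisfied
(1,3)B 2/3 satisfied
(1,4)R 1/2 not
(2,2)B 3/3 satisfied
(2,3)B 2/4 not
(2,4)R 1/3 not
(3,1)B 2/2 satisfied
(3,2)B 2/4 not
(3,3)R 1/4 not
(3,4)B 0/3 not
(4,1)B 2/3 satisfied
(4,2)R 1/4 not
(4,3)R 3/4 satisfied
(4,4)R 1/2 not
(5,1)B 2/3 satisfied
(5,2)B 2/3 satisfied
(5,3)B 1/2 not
(6,1)R 0/1 not
(6,4)B 0/1 not
(7,2)R 0/1 not
(7,3)B 0/2 not
(7,4)R 0/2 not
Unsatisfied: (1,1), (1,4), (2,3), (2,4), (3,2), (3,3), (3,4), (4,2), (4,4), (5,3), (6,1), (6,4), (7,2), (7,3), (7,4) — 15 in total.

15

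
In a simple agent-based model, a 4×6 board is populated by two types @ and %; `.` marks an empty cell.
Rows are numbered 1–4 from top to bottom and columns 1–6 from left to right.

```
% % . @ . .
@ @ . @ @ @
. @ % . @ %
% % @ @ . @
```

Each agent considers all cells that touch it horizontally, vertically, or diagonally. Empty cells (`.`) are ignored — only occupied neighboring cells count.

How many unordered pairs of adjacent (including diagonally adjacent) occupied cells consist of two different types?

Scan each occupied cell's neighbors to the right and below (and the two forward diagonals) so each pair is counted once.
From row 1: 4 unlike of 7 pairs (running 4/7).
From row 2: 4 unlike of 12 pairs (running 8/19).
From row 3: 7 unlike of 11 pairs (running 15/30).
From row 4: 1 unlike of 3 pairs (running 16/33).
Total adjacent occupied pairs: 33; unlike-type pairs: 16.

16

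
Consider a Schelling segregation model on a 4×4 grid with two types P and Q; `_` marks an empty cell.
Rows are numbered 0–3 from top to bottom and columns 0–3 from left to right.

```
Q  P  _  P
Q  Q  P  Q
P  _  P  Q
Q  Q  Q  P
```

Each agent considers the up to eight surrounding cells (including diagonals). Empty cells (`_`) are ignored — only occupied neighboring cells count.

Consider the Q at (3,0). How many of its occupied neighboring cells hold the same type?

1

Occupied neighbors of (3,0): (2,0)=P, (3,1)=Q.
Same type (Q): 1 of 2.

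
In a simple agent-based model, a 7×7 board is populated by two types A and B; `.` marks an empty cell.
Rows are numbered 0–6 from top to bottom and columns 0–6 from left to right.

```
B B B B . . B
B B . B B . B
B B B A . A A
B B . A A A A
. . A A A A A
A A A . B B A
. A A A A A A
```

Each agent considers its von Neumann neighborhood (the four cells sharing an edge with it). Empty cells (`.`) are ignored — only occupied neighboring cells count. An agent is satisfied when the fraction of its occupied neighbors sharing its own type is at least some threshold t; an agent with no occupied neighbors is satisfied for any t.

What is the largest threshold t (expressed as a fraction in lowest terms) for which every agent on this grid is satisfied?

(0,0)B 2/2
(0,1)B 3/3
(0,2)B 2/2
(0,3)B 2/2
(0,6)B 1/1
(1,0)B 3/3
(1,1)B 3/3
(1,3)B 2/3
(1,4)B 1/1
(1,6)B 1/2
(2,0)B 3/3
(2,1)B 4/4
(2,2)B 1/2
(2,3)A 1/3
(2,5)A 2/2
(2,6)A 2/3
(3,0)B 2/2
(3,1)B 2/2
(3,3)A 3/3
(3,4)A 3/3
(3,5)A 4/4
(3,6)A 3/3
(4,2)A 2/2
(4,3)A 3/3
(4,4)A 3/4
(4,5)A 3/4
(4,6)A 3/3
(5,0)A 1/1
(5,1)A 3/3
(5,2)A 3/3
(5,4)B 1/3
(5,5)B 1/4
(5,6)A 2/3
(6,1)A 2/2
(6,2)A 3/3
(6,3)A 2/2
(6,4)A 2/3
(6,5)A 2/3
(6,6)A 2/2
The smallest same-type fraction is 1/4 at (5,5), which reduces to 1/4. Any threshold above that leaves this agent unsatisfied.

1/4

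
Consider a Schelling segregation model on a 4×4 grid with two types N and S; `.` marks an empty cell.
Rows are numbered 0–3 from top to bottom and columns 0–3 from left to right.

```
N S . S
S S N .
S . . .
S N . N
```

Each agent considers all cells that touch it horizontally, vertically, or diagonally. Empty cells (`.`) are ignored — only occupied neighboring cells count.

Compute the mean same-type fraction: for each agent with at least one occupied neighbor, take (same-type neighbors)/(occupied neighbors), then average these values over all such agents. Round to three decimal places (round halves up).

Row 0: (0,0)N 0/3 · (0,1)S 2/4 · (0,3)S 0/1
Row 1: (1,0)S 3/4 · (1,1)S 3/5 · (1,2)N 0/3
Row 2: (2,0)S 3/4
Row 3: (3,0)S 1/2 · (3,1)N 0/2 · (3,3)N — no occupied neighbors
Sum over 9 agents: 0/3 + 2/4 + 0/1 + 3/4 + 3/5 + 0/3 + 3/4 + 1/2 + 0/2 = 31/10; mean = 31/10 ÷ 9 = 31/90 = 0.344444… → 0.344.

0.344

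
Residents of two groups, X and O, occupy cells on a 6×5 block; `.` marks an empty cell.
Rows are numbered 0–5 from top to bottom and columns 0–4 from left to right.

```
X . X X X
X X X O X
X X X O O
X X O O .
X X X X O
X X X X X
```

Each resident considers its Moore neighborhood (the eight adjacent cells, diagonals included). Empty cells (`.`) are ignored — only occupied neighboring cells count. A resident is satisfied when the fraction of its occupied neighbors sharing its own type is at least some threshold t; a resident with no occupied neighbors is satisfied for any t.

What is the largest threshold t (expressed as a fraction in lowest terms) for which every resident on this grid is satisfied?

1/4

(0,0)X 2/2
(0,2)X 3/4
(0,3)X 4/5
(0,4)X 2/3
(1,0)X 4/4
(1,1)X 7/7
(1,2)X 5/7
(1,3)O 2/8
(1,4)X 2/5
(2,0)X 5/5
(2,1)X 7/8
(2,2)X 4/8
(2,3)O 4/7
(2,4)O 3/4
(3,0)X 5/5
(3,1)X 7/8
(3,2)O 2/8
(3,3)O 4/7
(4,0)X 5/5
(4,1)X 7/8
(4,2)X 6/8
(4,3)X 4/7
(4,4)O 1/4
(5,0)X 3/3
(5,1)X 5/5
(5,2)X 5/5
(5,3)X 4/5
(5,4)X 2/3
The smallest same-type fraction is 2/8 at (1,3), which reduces to 1/4. Any threshold above that leaves this resident unsatisfied.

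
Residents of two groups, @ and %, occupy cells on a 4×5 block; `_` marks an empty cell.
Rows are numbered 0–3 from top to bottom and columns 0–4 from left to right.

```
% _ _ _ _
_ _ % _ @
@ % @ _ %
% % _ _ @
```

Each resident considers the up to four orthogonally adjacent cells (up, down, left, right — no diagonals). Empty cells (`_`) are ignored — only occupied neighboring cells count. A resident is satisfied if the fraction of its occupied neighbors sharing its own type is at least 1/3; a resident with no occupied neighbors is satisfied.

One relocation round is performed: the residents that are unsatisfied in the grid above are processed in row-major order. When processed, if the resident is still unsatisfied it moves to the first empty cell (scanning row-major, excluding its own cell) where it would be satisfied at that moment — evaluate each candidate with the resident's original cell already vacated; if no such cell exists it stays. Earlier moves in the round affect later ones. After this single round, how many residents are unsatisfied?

Initially unsatisfied (in order): (1,2), (1,4), (2,0), (2,2), (2,4), (3,4).
  (1,2) → (0,1).
  (1,4) → (0,3).
  (2,0) → (0,2).
  (2,2) → (0,4).
  (2,4) → (1,0).
  (3,4): now satisfied by earlier moves; stays.
Resulting grid:
% % @ @ @
% _ _ _ _
_ % _ _ _
% % _ _ @
All satisfied now.

0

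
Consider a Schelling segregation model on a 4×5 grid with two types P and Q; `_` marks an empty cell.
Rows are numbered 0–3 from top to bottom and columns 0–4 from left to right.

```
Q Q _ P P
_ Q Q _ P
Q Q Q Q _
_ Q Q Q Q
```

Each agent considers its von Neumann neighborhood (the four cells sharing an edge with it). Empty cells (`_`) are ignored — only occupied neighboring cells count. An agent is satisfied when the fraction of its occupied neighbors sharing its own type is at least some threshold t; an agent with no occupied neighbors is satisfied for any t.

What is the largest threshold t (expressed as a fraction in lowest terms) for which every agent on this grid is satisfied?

1/1

Row 0: (0,0)Q 1/1 · (0,1)Q 2/2 · (0,3)P 1/1 · (0,4)P 2/2
Row 1: (1,1)Q 3/3 · (1,2)Q 2/2 · (1,4)P 1/1
Row 2: (2,0)Q 1/1 · (2,1)Q 4/4 · (2,2)Q 4/4 · (2,3)Q 2/2
Row 3: (3,1)Q 2/2 · (3,2)Q 3/3 · (3,3)Q 3/3 · (3,4)Q 1/1
The smallest same-type fraction is 1/1 at (0,0), which reduces to 1/1. Any threshold above that leaves this agent unsatisfied.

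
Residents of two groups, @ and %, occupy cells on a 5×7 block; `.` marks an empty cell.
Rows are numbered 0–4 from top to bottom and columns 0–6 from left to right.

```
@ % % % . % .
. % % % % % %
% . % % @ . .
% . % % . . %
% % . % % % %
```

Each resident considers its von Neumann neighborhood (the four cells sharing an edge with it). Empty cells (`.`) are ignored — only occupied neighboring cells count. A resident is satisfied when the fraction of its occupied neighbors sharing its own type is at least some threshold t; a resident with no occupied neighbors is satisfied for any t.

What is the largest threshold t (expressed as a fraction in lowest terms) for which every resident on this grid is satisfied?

0/1

Row 0: (0,0)@ 0/1 · (0,1)% 2/3 · (0,2)% 3/3 · (0,3)% 2/2 · (0,5)% 1/1
Row 1: (1,1)% 2/2 · (1,2)% 4/4 · (1,3)% 4/4 · (1,4)% 2/3 · (1,5)% 3/3 · (1,6)% 1/1
Row 2: (2,0)% 1/1 · (2,2)% 3/3 · (2,3)% 3/4 · (2,4)@ 0/2
Row 3: (3,0)% 2/2 · (3,2)% 2/2 · (3,3)% 3/3 · (3,6)% 1/1
Row 4: (4,0)% 2/2 · (4,1)% 1/1 · (4,3)% 2/2 · (4,4)% 2/2 · (4,5)% 2/2 · (4,6)% 2/2
The smallest same-type fraction is 0/1 at (0,0), which reduces to 0/1. Any threshold above that leaves this resident unsatisfied.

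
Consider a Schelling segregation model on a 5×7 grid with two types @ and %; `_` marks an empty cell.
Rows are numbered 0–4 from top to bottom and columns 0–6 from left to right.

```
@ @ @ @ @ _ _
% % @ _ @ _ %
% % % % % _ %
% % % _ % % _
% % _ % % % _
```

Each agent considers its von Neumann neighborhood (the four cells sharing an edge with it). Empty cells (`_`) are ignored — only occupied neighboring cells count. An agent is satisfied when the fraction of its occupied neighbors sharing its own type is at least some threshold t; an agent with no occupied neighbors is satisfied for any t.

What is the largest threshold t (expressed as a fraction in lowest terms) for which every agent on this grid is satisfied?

Row 0: (0,0)@ 1/2 · (0,1)@ 2/3 · (0,2)@ 3/3 · (0,3)@ 2/2 · (0,4)@ 2/2
Row 1: (1,0)% 2/3 · (1,1)% 2/4 · (1,2)@ 1/3 · (1,4)@ 1/2 · (1,6)% 1/1
Row 2: (2,0)% 3/3 · (2,1)% 4/4 · (2,2)% 3/4 · (2,3)% 2/2 · (2,4)% 2/3 · (2,6)% 1/1
Row 3: (3,0)% 3/3 · (3,1)% 4/4 · (3,2)% 2/2 · (3,4)% 3/3 · (3,5)% 2/2
Row 4: (4,0)% 2/2 · (4,1)% 2/2 · (4,3)% 1/1 · (4,4)% 3/3 · (4,5)% 2/2
The smallest same-type fraction is 1/3 at (1,2), which reduces to 1/3. Any threshold above that leaves this agent unsatisfied.

1/3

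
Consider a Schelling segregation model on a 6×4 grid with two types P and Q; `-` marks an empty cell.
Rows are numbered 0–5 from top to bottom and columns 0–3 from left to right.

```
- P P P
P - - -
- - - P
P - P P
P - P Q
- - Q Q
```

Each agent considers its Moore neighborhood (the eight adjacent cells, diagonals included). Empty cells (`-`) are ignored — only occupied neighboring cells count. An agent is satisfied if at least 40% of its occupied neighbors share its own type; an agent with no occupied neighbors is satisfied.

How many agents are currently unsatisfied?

0

Row 0: (0,1)P 2/2 satisfied · (0,2)P 2/2 satisfied · (0,3)P 1/1 satisfied
Row 1: (1,0)P 1/1 satisfied
Row 2: (2,3)P 2/2 satisfied
Row 3: (3,0)P 1/1 satisfied · (3,2)P 3/4 satisfied · (3,3)P 3/4 satisfied
Row 4: (4,0)P 1/1 satisfied · (4,2)P 2/5 satisfied · (4,3)Q 2/5 satisfied
Row 5: (5,2)Q 2/3 satisfied · (5,3)Q 2/3 satisfied
Every one meets the threshold.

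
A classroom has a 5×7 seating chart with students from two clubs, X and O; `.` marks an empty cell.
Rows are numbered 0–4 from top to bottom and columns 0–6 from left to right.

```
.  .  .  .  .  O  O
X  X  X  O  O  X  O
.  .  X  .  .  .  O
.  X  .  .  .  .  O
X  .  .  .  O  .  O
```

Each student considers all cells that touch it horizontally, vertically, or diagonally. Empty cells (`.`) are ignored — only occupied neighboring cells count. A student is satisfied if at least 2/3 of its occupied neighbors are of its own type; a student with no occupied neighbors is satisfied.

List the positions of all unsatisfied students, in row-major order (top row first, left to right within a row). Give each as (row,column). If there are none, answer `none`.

(0,5)O 3/4 satisfied
(0,6)O 2/3 satisfied
(1,0)X 1/1 satisfied
(1,1)X 3/3 satisfied
(1,2)X 2/3 satisfied
(1,3)O 1/3 not
(1,4)O 2/3 satisfied
(1,5)X 0/5 not
(1,6)O 3/4 satisfied
(2,2)X 3/4 satisfied
(2,6)O 2/3 satisfied
(3,1)X 2/2 satisfied
(3,6)O 2/2 satisfied
(4,0)X 1/1 satisfied
(4,4)O 0/0 satisfied
(4,6)O 1/1 satisfied

(1,3), (1,5)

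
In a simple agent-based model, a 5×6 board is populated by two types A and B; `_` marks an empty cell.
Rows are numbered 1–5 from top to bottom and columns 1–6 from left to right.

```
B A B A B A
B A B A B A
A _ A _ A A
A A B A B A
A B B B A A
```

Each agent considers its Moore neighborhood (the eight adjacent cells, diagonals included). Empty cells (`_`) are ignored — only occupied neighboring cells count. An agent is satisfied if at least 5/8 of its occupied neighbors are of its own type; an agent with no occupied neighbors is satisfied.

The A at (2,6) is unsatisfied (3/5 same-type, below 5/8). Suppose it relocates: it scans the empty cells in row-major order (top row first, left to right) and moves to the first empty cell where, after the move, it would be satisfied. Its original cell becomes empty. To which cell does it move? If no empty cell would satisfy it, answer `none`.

(3,2)

Vacating (2,6). Empty cells in order:
  (3,2): 5/8 same-type → satisfied — stop here.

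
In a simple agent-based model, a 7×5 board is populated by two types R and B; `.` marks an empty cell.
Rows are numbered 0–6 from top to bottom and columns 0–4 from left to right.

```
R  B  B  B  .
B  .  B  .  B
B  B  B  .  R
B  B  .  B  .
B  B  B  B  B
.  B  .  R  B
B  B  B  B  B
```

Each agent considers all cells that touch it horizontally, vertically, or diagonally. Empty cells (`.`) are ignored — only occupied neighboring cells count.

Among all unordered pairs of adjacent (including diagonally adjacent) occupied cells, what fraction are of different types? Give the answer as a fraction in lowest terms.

11/57

Scan each occupied cell's neighbors to the right and below (and the two forward diagonals) so each pair is counted once.
From row 0: 2 unlike of 9 pairs (running 2/9).
From row 1: 1 unlike of 5 pairs (running 3/14).
From row 2: 1 unlike of 9 pairs (running 4/23).
From row 3: 0 unlike of 9 pairs (running 4/32).
From row 4: 3 unlike of 12 pairs (running 7/44).
From row 5: 4 unlike of 9 pairs (running 11/53).
From row 6: 0 unlike of 4 pairs (running 11/57).
Total adjacent occupied pairs: 57; unlike-type pairs: 11.
11/57 is already in lowest terms.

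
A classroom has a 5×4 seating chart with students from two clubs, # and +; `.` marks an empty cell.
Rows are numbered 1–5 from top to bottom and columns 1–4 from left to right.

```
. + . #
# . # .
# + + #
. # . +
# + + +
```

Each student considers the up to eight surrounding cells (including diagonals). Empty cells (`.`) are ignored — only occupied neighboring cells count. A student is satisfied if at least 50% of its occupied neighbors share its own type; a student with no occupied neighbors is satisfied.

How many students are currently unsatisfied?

(1,2)+ 0/2 ✗
(1,4)# 1/1 ✓
(2,1)# 1/3 ✗
(2,3)# 2/5 ✗
(3,1)# 2/3 ✓
(3,2)+ 1/5 ✗
(3,3)+ 2/5 ✗
(3,4)# 1/3 ✗
(4,2)# 2/6 ✗
(4,4)+ 3/4 ✓
(5,1)# 1/2 ✓
(5,2)+ 1/3 ✗
(5,3)+ 3/4 ✓
(5,4)+ 2/2 ✓
Unsatisfied: (1,2), (2,1), (2,3), (3,2), (3,3), (3,4), (4,2), (5,2) — 8 in total.

8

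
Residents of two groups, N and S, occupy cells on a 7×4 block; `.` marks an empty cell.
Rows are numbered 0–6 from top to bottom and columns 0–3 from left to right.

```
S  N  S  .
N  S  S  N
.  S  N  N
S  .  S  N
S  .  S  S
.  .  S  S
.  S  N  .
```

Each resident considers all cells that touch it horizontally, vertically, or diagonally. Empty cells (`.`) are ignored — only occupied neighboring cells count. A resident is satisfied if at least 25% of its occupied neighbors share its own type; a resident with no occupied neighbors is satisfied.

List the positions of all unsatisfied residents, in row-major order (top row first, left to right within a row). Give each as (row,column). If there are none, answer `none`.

(0,1), (6,2)

Row 0: (0,0)S 1/3 satisfied · (0,1)N 1/5 not · (0,2)S 2/4 satisfied
Row 1: (1,0)N 1/4 satisfied · (1,1)S 4/7 satisfied · (1,2)S 3/7 satisfied · (1,3)N 2/4 satisfied
Row 2: (2,1)S 4/6 satisfied · (2,2)N 3/7 satisfied · (2,3)N 3/5 satisfied
Row 3: (3,0)S 2/2 satisfied · (3,2)S 3/6 satisfied · (3,3)N 2/5 satisfied
Row 4: (4,0)S 1/1 satisfied · (4,2)S 4/5 satisfied · (4,3)S 4/5 satisfied
Row 5: (5,2)S 4/5 satisfied · (5,3)S 3/4 satisfied
Row 6: (6,1)S 1/2 satisfied · (6,2)N 0/3 not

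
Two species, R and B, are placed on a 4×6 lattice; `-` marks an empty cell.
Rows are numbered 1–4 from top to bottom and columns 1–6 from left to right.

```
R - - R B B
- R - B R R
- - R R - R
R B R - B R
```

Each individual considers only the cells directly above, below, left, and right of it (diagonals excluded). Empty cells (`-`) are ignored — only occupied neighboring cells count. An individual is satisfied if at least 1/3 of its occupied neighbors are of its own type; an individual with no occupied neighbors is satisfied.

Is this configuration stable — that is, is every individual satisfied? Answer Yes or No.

No

Row 1: (1,1)R 0/0 ✓ · (1,4)R 0/2 ✗ · (1,5)B 1/3 ✓ · (1,6)B 1/2 ✓
Row 2: (2,2)R 0/0 ✓ · (2,4)B 0/3 ✗ · (2,5)R 1/3 ✓ · (2,6)R 2/3 ✓
Row 3: (3,3)R 2/2 ✓ · (3,4)R 1/2 ✓ · (3,6)R 2/2 ✓
Row 4: (4,1)R 0/1 ✗ · (4,2)B 0/2 ✗ · (4,3)R 1/2 ✓ · (4,5)B 0/1 ✗ · (4,6)R 1/2 ✓
For instance (1,4) has only 0/2 same-type neighbors, below 1/3.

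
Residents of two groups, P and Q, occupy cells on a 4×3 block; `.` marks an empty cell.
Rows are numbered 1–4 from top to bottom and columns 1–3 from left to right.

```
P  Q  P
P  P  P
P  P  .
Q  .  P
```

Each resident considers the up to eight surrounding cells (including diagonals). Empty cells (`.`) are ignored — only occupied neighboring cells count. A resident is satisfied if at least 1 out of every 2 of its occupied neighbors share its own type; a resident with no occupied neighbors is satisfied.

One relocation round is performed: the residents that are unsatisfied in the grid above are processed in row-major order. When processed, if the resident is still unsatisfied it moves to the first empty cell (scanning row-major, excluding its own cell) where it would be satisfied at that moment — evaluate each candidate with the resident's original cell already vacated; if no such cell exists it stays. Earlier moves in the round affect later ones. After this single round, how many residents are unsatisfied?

2

Initially unsatisfied (in order): (1,2), (4,1).
  (1,2): no empty cell satisfies it; stays.
  (4,1): no empty cell satisfies it; stays.
Resulting grid:
P Q P
P P P
P P .
Q . P
Unsatisfied now: (1,2), (4,1).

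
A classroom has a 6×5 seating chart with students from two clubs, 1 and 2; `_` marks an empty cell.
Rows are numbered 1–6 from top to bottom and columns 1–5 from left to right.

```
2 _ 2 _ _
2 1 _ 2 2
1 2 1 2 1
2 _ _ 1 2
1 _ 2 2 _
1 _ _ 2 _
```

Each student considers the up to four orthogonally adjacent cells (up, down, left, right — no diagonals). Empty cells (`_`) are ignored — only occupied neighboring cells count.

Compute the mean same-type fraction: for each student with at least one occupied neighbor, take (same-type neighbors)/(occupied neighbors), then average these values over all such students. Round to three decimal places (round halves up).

(1,1)2 1/1
(1,3)2 — no occupied neighbors
(2,1)2 1/3
(2,2)1 0/2
(2,4)2 2/2
(2,5)2 1/2
(3,1)1 0/3
(3,2)2 0/3
(3,3)1 0/2
(3,4)2 1/4
(3,5)1 0/3
(4,1)2 0/2
(4,4)1 0/3
(4,5)2 0/2
(5,1)1 1/2
(5,3)2 1/1
(5,4)2 2/3
(6,1)1 1/1
(6,4)2 1/1
Sum over 18 students: 1/1 + 1/3 + 0/2 + 2/2 + 1/2 + 0/3 + 0/3 + 0/2 + 1/4 + 0/3 + 0/2 + 0/3 + 0/2 + 1/2 + 1/1 + 2/3 + 1/1 + 1/1 = 29/4; mean = 29/4 ÷ 18 = 29/72 = 0.402777… → 0.403.

0.403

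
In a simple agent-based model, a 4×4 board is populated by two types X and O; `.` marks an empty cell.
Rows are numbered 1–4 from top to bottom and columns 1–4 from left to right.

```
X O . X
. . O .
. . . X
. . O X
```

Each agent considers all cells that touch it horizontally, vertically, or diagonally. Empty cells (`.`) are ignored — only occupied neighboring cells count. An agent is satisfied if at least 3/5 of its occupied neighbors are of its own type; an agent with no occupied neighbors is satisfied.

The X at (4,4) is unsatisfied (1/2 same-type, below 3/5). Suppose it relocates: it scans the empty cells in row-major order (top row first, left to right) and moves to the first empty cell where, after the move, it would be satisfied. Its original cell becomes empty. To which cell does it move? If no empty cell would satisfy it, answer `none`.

(2,4)

Vacating (4,4). Empty cells in order:
  (1,3): 1/3 same-type → still unsatisfied.
  (2,1): 1/2 same-type → still unsatisfied.
  (2,2): 1/3 same-type → still unsatisfied.
  (2,4): 2/3 same-type → satisfied — stop here.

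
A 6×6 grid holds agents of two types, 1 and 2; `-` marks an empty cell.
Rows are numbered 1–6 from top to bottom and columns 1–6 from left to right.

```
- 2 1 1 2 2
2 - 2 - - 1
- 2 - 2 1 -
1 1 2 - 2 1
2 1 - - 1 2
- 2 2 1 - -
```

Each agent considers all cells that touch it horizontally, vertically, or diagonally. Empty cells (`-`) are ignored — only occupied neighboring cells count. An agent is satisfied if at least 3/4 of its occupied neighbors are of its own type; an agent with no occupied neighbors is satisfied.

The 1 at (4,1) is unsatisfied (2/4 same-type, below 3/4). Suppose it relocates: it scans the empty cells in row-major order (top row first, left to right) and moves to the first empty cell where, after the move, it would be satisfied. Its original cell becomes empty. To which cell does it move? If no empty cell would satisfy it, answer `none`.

Vacating (4,1). Empty cells in order:
  (1,1): 0/2 same-type → still unsatisfied.
  (2,2): 1/5 same-type → still unsatisfied.
  (2,4): 3/6 same-type → still unsatisfied.
  (2,5): 3/6 same-type → still unsatisfied.
  (3,1): 1/3 same-type → still unsatisfied.
  (3,3): 1/5 same-type → still unsatisfied.
  (3,6): 3/4 same-type → satisfied — stop here.

(3,6)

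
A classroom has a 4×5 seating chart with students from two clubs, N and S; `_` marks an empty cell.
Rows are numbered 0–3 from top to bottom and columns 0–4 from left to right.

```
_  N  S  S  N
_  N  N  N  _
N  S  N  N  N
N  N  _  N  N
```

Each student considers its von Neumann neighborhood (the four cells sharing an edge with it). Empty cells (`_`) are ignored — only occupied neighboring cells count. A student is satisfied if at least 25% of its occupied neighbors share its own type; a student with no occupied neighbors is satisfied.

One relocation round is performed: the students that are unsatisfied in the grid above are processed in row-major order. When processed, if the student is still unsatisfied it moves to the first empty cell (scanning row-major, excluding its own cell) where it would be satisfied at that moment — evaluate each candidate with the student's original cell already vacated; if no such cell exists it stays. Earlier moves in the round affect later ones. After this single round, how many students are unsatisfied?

0

Initially unsatisfied (in order): (0,4), (2,1).
  (0,4) → (0,0).
  (2,1) → (0,4).
Resulting grid:
N N S S S
_ N N N _
N _ N N N
N N _ N N
All satisfied now.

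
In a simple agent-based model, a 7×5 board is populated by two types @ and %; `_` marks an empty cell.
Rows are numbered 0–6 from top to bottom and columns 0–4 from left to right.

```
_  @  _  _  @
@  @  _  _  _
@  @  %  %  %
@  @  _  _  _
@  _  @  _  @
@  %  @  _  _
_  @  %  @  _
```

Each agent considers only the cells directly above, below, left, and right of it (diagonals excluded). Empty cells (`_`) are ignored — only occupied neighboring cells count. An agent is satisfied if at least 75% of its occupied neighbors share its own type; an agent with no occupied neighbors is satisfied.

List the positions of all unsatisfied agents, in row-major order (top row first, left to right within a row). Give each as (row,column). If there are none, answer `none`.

(0,1)@ 1/1 satisfied
(0,4)@ 0/0 satisfied
(1,0)@ 2/2 satisfied
(1,1)@ 3/3 satisfied
(2,0)@ 3/3 satisfied
(2,1)@ 3/4 satisfied
(2,2)% 1/2 not
(2,3)% 2/2 satisfied
(2,4)% 1/1 satisfied
(3,0)@ 3/3 satisfied
(3,1)@ 2/2 satisfied
(4,0)@ 2/2 satisfied
(4,2)@ 1/1 satisfied
(4,4)@ 0/0 satisfied
(5,0)@ 1/2 not
(5,1)% 0/3 not
(5,2)@ 1/3 not
(6,1)@ 0/2 not
(6,2)% 0/3 not
(6,3)@ 0/1 not

(2,2), (5,0), (5,1), (5,2), (6,1), (6,2), (6,3)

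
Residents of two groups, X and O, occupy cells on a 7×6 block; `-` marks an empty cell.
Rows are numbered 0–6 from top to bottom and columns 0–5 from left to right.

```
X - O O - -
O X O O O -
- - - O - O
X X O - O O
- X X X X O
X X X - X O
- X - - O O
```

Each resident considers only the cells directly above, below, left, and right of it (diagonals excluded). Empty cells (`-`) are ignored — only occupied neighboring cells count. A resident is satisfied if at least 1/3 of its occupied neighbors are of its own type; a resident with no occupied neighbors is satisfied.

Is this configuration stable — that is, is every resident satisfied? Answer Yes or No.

(0,0)X 0/1 ✗
(0,2)O 2/2 ✓
(0,3)O 2/2 ✓
(1,0)O 0/2 ✗
(1,1)X 0/2 ✗
(1,2)O 2/3 ✓
(1,3)O 4/4 ✓
(1,4)O 1/1 ✓
(2,3)O 1/1 ✓
(2,5)O 1/1 ✓
(3,0)X 1/1 ✓
(3,1)X 2/3 ✓
(3,2)O 0/2 ✗
(3,4)O 1/2 ✓
(3,5)O 3/3 ✓
(4,1)X 3/3 ✓
(4,2)X 3/4 ✓
(4,3)X 2/2 ✓
(4,4)X 2/4 ✓
(4,5)O 2/3 ✓
(5,0)X 1/1 ✓
(5,1)X 4/4 ✓
(5,2)X 2/2 ✓
(5,4)X 1/3 ✓
(5,5)O 2/3 ✓
(6,1)X 1/1 ✓
(6,4)O 1/2 ✓
(6,5)O 2/2 ✓
For instance (0,0) has only 0/1 same-type neighbors, below 1/3.

No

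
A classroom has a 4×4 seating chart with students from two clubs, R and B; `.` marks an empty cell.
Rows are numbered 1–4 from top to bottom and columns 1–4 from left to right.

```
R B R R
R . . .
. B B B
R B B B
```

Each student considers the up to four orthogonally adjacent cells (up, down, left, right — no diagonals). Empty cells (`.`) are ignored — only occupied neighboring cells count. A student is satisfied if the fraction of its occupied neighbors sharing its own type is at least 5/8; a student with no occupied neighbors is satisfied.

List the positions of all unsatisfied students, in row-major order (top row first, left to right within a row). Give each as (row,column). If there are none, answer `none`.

(1,1), (1,2), (1,3), (4,1)

(1,1)R 1/2 ✗
(1,2)B 0/2 ✗
(1,3)R 1/2 ✗
(1,4)R 1/1 ✓
(2,1)R 1/1 ✓
(3,2)B 2/2 ✓
(3,3)B 3/3 ✓
(3,4)B 2/2 ✓
(4,1)R 0/1 ✗
(4,2)B 2/3 ✓
(4,3)B 3/3 ✓
(4,4)B 2/2 ✓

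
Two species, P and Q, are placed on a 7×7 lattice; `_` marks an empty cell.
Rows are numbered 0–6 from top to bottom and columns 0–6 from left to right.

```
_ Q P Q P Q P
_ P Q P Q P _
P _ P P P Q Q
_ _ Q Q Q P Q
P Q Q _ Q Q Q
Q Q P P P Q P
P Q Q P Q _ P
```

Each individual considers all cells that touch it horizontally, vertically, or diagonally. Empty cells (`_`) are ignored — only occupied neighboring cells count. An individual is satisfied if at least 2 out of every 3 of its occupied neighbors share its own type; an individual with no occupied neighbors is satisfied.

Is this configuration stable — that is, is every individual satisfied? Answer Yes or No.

Row 0: (0,1)Q 1/3 ✗ · (0,2)P 2/5 ✗ · (0,3)Q 2/5 ✗ · (0,4)P 2/5 ✗ · (0,5)Q 1/4 ✗ · (0,6)P 1/2 ✗
Row 1: (1,1)P 3/5 ✗ · (1,2)Q 2/7 ✗ · (1,3)P 5/8 ✗ · (1,4)Q 3/8 ✗ · (1,5)P 3/7 ✗
Row 2: (2,0)P 1/1 ✓ · (2,2)P 3/6 ✗ · (2,3)P 3/8 ✗ · (2,4)P 4/8 ✗ · (2,5)Q 4/7 ✗ · (2,6)Q 2/4 ✗
Row 3: (3,2)Q 3/5 ✗ · (3,3)Q 4/7 ✗ · (3,4)Q 4/7 ✗ · (3,5)P 1/8 ✗ · (3,6)Q 4/5 ✓
Row 4: (4,0)P 0/3 ✗ · (4,1)Q 4/6 ✓ · (4,2)Q 4/6 ✓ · (4,4)Q 4/7 ✗ · (4,5)Q 5/8 ✗ · (4,6)Q 3/5 ✗
Row 5: (5,0)Q 3/5 ✗ · (5,1)Q 5/8 ✗ · (5,2)P 2/7 ✗ · (5,3)P 3/7 ✗ · (5,4)P 2/6 ✗ · (5,5)Q 4/7 ✗ · (5,6)P 1/4 ✗
Row 6: (6,0)P 0/3 ✗ · (6,1)Q 3/5 ✗ · (6,2)Q 2/5 ✗ · (6,3)P 3/5 ✗ · (6,4)Q 1/4 ✗ · (6,6)P 1/2 ✗
For instance (0,1) has only 1/3 same-type neighbors, below 2/3.

No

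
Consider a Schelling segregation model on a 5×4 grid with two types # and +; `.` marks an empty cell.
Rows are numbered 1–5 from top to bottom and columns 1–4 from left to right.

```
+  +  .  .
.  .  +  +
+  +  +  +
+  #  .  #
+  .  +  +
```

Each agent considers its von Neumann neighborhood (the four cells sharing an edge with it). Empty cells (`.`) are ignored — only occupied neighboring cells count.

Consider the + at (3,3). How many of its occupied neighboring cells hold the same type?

Occupied neighbors of (3,3): (2,3)=+, (3,2)=+, (3,4)=+.
Same type (+): 3 of 3.

3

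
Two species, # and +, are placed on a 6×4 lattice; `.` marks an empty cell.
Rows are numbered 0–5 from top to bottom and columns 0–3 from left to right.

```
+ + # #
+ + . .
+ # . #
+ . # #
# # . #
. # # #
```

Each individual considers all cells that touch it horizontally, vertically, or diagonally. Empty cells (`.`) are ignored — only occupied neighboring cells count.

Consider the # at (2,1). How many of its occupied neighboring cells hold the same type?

1

Occupied neighbors of (2,1): (1,0)=+, (1,1)=+, (2,0)=+, (3,0)=+, (3,2)=#.
Same type (#): 1 of 5.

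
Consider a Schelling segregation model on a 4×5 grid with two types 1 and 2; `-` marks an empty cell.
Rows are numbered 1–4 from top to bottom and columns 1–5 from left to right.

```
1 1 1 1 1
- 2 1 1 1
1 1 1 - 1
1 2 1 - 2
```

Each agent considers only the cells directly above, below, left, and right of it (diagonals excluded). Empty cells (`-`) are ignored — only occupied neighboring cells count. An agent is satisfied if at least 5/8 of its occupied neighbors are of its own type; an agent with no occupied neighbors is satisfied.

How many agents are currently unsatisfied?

7

Row 1: (1,1)1 1/1 ok · (1,2)1 2/3 ok · (1,3)1 3/3 ok · (1,4)1 3/3 ok · (1,5)1 2/2 ok
Row 2: (2,2)2 0/3 unhappy · (2,3)1 3/4 ok · (2,4)1 3/3 ok · (2,5)1 3/3 ok
Row 3: (3,1)1 2/2 ok · (3,2)1 2/4 unhappy · (3,3)1 3/3 ok · (3,5)1 1/2 unhappy
Row 4: (4,1)1 1/2 unhappy · (4,2)2 0/3 unhappy · (4,3)1 1/2 unhappy · (4,5)2 0/1 unhappy
Unsatisfied: (2,2), (3,2), (3,5), (4,1), (4,2), (4,3), (4,5) — 7 in total.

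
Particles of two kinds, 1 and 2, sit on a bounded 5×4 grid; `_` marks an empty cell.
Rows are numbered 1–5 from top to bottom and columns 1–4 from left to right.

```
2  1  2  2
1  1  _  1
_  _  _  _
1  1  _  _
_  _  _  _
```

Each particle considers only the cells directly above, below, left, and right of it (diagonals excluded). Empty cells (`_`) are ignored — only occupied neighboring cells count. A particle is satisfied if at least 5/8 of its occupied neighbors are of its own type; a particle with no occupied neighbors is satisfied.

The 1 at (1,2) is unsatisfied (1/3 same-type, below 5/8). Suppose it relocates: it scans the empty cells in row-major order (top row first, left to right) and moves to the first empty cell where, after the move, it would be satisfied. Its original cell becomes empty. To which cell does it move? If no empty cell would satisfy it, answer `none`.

Vacating (1,2). Empty cells in order:
  (2,3): 2/3 same-type → satisfied — stop here.

(2,3)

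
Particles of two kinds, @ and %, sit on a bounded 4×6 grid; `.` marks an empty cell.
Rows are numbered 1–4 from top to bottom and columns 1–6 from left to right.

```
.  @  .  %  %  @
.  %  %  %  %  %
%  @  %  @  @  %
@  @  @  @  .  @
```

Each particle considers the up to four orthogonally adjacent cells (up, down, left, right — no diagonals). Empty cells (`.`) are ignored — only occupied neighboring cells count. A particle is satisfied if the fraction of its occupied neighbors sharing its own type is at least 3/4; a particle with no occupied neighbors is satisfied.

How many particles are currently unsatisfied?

Row 1: (1,2)@ 0/1 unhappy · (1,4)% 2/2 ok · (1,5)% 2/3 unhappy · (1,6)@ 0/2 unhappy
Row 2: (2,2)% 1/3 unhappy · (2,3)% 3/3 ok · (2,4)% 3/4 ok · (2,5)% 3/4 ok · (2,6)% 2/3 unhappy
Row 3: (3,1)% 0/2 unhappy · (3,2)@ 1/4 unhappy · (3,3)% 1/4 unhappy · (3,4)@ 2/4 unhappy · (3,5)@ 1/3 unhappy · (3,6)% 1/3 unhappy
Row 4: (4,1)@ 1/2 unhappy · (4,2)@ 3/3 ok · (4,3)@ 2/3 unhappy · (4,4)@ 2/2 ok · (4,6)@ 0/1 unhappy
Unsatisfied: (1,2), (1,5), (1,6), (2,2), (2,6), (3,1), (3,2), (3,3), (3,4), (3,5), (3,6), (4,1), (4,3), (4,6) — 14 in total.

14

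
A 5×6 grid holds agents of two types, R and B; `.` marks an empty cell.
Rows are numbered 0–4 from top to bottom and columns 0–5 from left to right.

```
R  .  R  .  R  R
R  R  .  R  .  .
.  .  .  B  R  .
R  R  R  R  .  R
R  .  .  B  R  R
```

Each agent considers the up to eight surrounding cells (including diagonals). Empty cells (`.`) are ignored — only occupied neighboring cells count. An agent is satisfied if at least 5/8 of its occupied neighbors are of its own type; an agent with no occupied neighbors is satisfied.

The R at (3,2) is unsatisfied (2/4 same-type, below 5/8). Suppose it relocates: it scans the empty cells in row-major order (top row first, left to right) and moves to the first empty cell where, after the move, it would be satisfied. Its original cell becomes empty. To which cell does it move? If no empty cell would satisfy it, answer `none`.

Vacating (3,2). Empty cells in order:
  (0,1): 4/4 same-type → satisfied — stop here.

(0,1)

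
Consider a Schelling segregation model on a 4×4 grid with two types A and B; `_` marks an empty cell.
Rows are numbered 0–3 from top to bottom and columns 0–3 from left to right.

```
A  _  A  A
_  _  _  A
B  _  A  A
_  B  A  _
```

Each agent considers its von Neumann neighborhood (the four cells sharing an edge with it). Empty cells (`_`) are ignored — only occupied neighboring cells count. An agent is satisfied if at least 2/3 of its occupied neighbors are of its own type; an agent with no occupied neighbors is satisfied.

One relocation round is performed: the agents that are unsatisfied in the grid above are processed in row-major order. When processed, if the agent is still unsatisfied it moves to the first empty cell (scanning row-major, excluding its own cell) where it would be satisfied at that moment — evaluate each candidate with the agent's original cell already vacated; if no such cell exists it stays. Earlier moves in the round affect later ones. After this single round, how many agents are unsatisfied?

0

Initially unsatisfied (in order): (3,1), (3,2).
  (3,1) → (1,1).
  (3,2): now satisfied by earlier moves; stays.
Resulting grid:
A _ A A
_ B _ A
B _ A A
_ _ A _
All satisfied now.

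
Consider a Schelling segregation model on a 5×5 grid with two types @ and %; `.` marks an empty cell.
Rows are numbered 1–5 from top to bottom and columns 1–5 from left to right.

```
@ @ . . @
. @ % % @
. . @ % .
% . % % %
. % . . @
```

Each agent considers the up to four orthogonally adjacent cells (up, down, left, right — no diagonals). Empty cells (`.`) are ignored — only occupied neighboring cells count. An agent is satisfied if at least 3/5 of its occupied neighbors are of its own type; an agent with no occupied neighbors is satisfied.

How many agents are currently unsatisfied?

7

Row 1: (1,1)@ 1/1 ok · (1,2)@ 2/2 ok · (1,5)@ 1/1 ok
Row 2: (2,2)@ 1/2 unhappy · (2,3)% 1/3 unhappy · (2,4)% 2/3 ok · (2,5)@ 1/2 unhappy
Row 3: (3,3)@ 0/3 unhappy · (3,4)% 2/3 ok
Row 4: (4,1)% 0/0 ok · (4,3)% 1/2 unhappy · (4,4)% 3/3 ok · (4,5)% 1/2 unhappy
Row 5: (5,2)% 0/0 ok · (5,5)@ 0/1 unhappy
Unsatisfied: (2,2), (2,3), (2,5), (3,3), (4,3), (4,5), (5,5) — 7 in total.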